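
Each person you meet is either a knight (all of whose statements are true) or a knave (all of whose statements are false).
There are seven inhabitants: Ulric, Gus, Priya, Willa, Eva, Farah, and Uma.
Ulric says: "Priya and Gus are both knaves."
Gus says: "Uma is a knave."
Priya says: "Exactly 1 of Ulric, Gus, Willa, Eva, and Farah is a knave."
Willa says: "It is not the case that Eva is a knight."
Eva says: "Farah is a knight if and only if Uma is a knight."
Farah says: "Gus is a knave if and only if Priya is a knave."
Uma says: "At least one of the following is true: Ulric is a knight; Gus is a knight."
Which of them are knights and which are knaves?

As a knight, Ulric's statement "Priya and Gus are both knaves" should be True; it is.
Gus is a knave, and the claim "Uma is a knave" is indeed false.
Priya is a knave, and the claim "exactly 1 of Ulric, Gus, Willa, Eva, and Farah is a knave" is indeed false.
Willa is a knave, so "it is not the case that Eva is a knight" must be false — and it is.
Eva is a knight, and the claim "Farah is a knight if and only if Uma is a knight" is indeed True.
Farah is a knight, and the claim "Gus is a knave if and only if Priya is a knave" is indeed True.
Uma is a knight; "at least one of the following is true: Ulric is a knight; Gus is a knight" is True, as required.

Knights: Ulric, Eva, Farah, and Uma. Knaves: Gus, Priya, and Willa.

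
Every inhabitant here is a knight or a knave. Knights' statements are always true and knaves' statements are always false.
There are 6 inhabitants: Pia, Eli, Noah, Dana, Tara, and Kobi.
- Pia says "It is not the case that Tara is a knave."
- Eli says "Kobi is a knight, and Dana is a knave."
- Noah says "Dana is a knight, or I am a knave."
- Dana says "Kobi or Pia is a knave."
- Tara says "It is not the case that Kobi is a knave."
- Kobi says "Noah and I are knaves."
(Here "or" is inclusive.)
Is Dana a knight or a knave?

Dana is a knight.

Consistent assignments: {Pia=knave, Eli=knave, Noah=knight, Dana=knight, Tara=knave, Kobi=knave}
In every consistent assignment, Dana is a knight.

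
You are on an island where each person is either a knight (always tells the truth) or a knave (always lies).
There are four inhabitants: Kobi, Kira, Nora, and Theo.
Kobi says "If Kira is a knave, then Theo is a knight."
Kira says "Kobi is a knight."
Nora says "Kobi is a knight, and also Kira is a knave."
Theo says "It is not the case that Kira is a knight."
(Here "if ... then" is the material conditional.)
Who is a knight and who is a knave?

Kobi is a knight, Kira is a knight, Nora is a knave, and Theo is a knave.

Suppose Kobi is a knave. Then Kobi's statement "if Kira is a knave, then Theo is a knight" would have to be false. Checking the 8 ways to assign the others, none is consistent with every speaker.
(For instance, with Kira=knight, Nora=knave, Theo=knave, Kobi's claim "if Kira is a knave, then Theo is a knight" comes out true where it would need to be false.)
So Kobi must be a knight, making "if Kira is a knave, then Theo is a knight" true. Taking Kobi=knight, Kira=knight, Nora=knave, Theo=knave, each remaining statement checks out:
  Kira (knight): "Kobi is a knight" — true. ✓
  Nora (knave): "Kobi is a knight, and also Kira is a knave" — false. ✓
  Theo (knave): "it is not the case that Kira is a knight" — false. ✓
This is the unique consistent assignment.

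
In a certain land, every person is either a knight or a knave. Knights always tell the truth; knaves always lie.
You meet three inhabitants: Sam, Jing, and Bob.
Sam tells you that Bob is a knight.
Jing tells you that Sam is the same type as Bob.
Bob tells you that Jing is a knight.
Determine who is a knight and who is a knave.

Knights: Sam, Jing, and Bob. Knaves: none.

As a knight, Sam's statement "Bob is a knight" should be True; it is.
Jing is a knight; "Sam is the same type as Bob" is True, as required.
Bob is a knight, and the claim "Jing is a knight" is indeed True.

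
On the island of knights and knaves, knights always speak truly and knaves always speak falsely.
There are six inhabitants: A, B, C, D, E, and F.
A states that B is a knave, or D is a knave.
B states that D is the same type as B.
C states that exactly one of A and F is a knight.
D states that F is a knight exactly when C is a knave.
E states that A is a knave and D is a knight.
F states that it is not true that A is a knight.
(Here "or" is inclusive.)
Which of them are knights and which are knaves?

A is a knight, B is a knave, C is a knight, D is a knight, E is a knave, and F is a knave.

A is a knight; "B is a knave, or D is a knave" is true, as required.
Since B is a knave, "D is the same type as B" needs to be False, which holds.
C (knight): "exactly one of A and F is a knight" — true. ✓
D is a knight, so "F is a knight exactly when C is a knave" must be true — and it is.
Since E is a knave, "A is a knave and D is a knight" needs to be False, which holds.
As a knave, F's statement "it is not true that A is a knight" should be False; it is.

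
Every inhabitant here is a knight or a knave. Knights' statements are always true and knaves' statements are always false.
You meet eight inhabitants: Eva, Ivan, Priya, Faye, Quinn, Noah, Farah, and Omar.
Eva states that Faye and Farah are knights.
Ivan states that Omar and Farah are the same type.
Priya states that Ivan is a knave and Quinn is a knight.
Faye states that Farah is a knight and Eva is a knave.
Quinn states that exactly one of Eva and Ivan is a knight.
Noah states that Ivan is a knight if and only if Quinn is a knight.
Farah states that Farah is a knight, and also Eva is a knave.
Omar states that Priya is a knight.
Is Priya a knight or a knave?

Priya is a knave.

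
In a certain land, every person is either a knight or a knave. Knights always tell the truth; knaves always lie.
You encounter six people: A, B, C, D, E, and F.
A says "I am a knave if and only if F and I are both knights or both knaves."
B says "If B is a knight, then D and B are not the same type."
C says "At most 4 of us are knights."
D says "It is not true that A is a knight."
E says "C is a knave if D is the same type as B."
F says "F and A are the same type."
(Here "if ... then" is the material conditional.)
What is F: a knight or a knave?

F is a knave.

Consistent assignments: {A=knight, B=knight, C=knight, D=knave, E=knight, F=knave}
In every consistent assignment, F is a knave.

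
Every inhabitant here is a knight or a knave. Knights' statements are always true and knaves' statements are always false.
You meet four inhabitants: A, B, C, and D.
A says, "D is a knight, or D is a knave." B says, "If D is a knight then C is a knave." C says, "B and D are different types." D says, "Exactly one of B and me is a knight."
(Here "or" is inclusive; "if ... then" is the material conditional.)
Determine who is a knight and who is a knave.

A is a knight, B is a knave, C is a knight, and D is a knight.

A is a knight; "D is a knight, or D is a knave" is true, as required.
As a knave, B's statement "if D is a knight then C is a knave" should be false; it is.
C is a knight, and the claim "B and D are different types" is indeed true.
D is a knight, and the claim "exactly one of B and me is a knight" is indeed true.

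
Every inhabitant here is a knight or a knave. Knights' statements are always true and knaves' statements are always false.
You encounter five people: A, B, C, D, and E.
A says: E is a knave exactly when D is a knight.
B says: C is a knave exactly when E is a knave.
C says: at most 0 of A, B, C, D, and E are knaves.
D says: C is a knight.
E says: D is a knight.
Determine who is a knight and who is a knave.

A is a knave; "E is a knave exactly when D is a knight" is False, as required.
B is a knight; "C is a knave exactly when E is a knave" is true, as required.
C is a knave, so "at most 0 of A, B, C, D, and E are knaves" must be False — and it is.
D (knave): "C is a knight" — False. ✓
As a knave, E's statement "D is a knight" should be False; it is.

A is a knave, B is a knight, C is a knave, D is a knave, and E is a knave.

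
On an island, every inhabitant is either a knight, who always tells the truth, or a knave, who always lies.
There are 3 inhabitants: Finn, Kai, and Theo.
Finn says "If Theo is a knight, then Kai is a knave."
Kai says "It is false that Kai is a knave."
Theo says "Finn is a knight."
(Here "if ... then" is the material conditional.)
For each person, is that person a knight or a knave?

Finn is a knight, so "if Theo is a knight, then Kai is a knave" must be true — and it is.
Since Kai is a knave, "it is false that Kai is a knave" needs to be false, which holds.
As a knight, Theo's statement "Finn is a knight" should be true; it is.

Knights: Finn and Theo. Knaves: Kai.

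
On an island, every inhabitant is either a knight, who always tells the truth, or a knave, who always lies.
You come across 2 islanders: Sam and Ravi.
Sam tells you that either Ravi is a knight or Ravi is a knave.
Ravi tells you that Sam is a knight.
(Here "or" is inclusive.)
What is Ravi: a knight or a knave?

Ravi is a knight.

Consistent assignments: {Sam=knight, Ravi=knight}
In every consistent assignment, Ravi is a knight.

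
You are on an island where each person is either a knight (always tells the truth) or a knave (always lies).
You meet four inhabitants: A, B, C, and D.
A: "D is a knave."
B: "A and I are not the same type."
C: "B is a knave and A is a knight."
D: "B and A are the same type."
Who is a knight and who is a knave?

Suppose A is a knight. Then A's statement "D is a knave" would have to be true. Checking the 8 ways to assign the others, none is consistent with every speaker.
(For instance, with B=knave, C=knave, D=knight, A's claim "D is a knave" comes out false where it would need to be true.)
So A must be a knave, making "D is a knave" false. Taking A=knave, B=knave, C=knave, D=knight, each remaining statement checks out:
  B (knave): "A and I are not the same type" — false. ✓
  C (knave): "B is a knave and A is a knight" — false. ✓
  D (knight): "B and A are the same type" — true. ✓
This is the unique consistent assignment.

Knights: D. Knaves: A, B, and C.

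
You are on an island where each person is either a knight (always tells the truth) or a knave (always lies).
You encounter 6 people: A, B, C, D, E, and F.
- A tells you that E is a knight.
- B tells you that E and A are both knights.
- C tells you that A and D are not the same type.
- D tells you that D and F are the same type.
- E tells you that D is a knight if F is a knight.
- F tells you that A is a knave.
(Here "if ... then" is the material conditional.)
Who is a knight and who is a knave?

A is a knave, B is a knave, C is a knave, D is a knave, E is a knave, and F is a knight.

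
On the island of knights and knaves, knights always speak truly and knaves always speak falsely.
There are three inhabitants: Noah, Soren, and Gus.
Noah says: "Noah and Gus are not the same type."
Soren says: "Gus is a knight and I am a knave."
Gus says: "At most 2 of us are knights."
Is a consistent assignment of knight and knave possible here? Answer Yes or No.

No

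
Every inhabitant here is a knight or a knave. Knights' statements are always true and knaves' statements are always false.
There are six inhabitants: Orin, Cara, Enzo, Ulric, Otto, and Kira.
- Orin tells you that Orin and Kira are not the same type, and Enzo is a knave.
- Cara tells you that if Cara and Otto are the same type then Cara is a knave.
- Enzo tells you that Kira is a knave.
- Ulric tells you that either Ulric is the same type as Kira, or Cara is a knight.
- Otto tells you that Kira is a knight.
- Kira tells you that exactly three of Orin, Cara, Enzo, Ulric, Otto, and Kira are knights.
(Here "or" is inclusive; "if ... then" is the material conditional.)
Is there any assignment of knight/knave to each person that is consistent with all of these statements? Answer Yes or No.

No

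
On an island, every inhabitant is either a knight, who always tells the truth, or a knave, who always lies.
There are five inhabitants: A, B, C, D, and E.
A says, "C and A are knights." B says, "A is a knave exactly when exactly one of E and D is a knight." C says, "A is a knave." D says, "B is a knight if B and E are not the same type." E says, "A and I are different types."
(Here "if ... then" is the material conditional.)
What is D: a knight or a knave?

Consistent assignments: {A=knave, B=knight, C=knight, D=knight, E=knave}
In every consistent assignment, D is a knight.

D is a knight.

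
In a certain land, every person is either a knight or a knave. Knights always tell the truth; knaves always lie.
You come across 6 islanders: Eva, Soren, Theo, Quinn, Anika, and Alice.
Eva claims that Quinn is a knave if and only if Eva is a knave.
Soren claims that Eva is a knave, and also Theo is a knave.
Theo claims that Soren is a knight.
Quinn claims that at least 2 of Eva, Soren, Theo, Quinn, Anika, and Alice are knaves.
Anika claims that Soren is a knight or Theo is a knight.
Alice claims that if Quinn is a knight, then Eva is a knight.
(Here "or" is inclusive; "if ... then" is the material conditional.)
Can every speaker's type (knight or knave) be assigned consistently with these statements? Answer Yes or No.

Yes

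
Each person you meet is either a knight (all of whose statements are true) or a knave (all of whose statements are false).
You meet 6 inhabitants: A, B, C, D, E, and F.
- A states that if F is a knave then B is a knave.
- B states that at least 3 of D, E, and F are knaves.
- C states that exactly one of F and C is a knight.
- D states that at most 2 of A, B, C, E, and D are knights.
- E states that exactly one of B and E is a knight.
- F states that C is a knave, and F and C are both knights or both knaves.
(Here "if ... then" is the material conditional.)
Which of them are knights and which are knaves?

Since A is a knight, "if F is a knave then B is a knave" needs to be True, which holds.
B is a knave, and the claim "at least 3 of D, E, and F are knaves" is indeed false.
C is a knight; "exactly one of F and C is a knight" is True, as required.
D is a knave; "at most 2 of A, B, C, E, and D are knights" is false, as required.
E is a knight, and the claim "exactly one of B and E is a knight" is indeed True.
Since F is a knave, "C is a knave, and F and C are both knights or both knaves" needs to be false, which holds.

A is a knight, B is a knave, C is a knight, D is a knave, E is a knight, and F is a knave.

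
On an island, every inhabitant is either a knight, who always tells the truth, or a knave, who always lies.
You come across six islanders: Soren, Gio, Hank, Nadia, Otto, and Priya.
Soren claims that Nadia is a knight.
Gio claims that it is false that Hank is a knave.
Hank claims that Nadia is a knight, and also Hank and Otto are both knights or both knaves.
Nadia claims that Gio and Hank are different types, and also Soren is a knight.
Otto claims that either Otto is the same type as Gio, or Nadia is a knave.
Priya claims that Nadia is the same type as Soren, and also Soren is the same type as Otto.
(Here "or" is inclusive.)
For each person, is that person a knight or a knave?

Soren is a knave; "Nadia is a knight" is false, as required.
As a knave, Gio's statement "it is false that Hank is a knave" should be false; it is.
Hank (knave): "Nadia is a knight, and also Hank and Otto are both knights or both knaves" — false. ✓
Nadia (knave): "Gio and Hank are different types, and also Soren is a knight" — false. ✓
As a knight, Otto's statement "either Otto is the same type as Gio, or Nadia is a knave" should be True; it is.
Since Priya is a knave, "Nadia is the same type as Soren, and also Soren is the same type as Otto" needs to be false, which holds.

Knights: Otto. Knaves: Soren, Gio, Hank, Nadia, and Priya.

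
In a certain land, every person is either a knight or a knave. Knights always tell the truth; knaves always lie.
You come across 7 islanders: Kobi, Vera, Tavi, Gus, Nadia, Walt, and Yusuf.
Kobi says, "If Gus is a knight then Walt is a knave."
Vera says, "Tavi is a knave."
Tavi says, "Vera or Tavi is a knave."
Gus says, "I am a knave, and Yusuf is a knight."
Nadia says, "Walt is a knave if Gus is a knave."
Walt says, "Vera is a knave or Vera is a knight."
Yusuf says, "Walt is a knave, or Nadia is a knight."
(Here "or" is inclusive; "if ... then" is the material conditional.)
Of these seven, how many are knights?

3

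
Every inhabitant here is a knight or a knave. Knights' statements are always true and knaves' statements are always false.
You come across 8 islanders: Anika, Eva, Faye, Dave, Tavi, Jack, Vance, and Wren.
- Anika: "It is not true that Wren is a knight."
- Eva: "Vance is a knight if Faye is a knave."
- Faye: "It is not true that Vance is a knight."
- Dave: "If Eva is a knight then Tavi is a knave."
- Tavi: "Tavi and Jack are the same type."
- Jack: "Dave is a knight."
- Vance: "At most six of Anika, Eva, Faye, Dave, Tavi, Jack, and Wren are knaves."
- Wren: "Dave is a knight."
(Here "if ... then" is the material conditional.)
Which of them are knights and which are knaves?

Anika is a knave, Eva is a knight, Faye is a knave, Dave is a knight, Tavi is a knave, Jack is a knight, Vance is a knight, and Wren is a knight.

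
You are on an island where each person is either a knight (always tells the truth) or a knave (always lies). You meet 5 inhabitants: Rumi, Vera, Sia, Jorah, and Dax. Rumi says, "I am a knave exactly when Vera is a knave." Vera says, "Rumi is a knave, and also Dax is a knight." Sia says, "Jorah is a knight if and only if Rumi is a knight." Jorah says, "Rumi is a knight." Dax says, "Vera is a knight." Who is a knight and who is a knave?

Knights: Vera, Sia, and Dax. Knaves: Rumi and Jorah.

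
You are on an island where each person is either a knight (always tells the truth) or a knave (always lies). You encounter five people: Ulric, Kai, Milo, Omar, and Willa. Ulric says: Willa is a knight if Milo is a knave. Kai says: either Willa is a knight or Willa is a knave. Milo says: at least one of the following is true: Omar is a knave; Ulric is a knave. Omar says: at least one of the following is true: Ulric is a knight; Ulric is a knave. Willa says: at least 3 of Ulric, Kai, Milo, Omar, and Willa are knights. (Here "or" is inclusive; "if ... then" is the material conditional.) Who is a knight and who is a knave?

As a knight, Ulric's statement "Willa is a knight if Milo is a knave" should be True; it is.
Kai is a knight, so "either Willa is a knight or Willa is a knave" must be True — and it is.
Milo (knave): "at least one of the following is true: Omar is a knave; Ulric is a knave" — false. ✓
Omar is a knight, and the claim "at least one of the following is true: Ulric is a knight; Ulric is a knave" is indeed True.
Willa is a knight; "at least 3 of Ulric, Kai, Milo, Omar, and Willa are knights" is True, as required.

Ulric is a knight, Kai is a knight, Milo is a knave, Omar is a knight, and Willa is a knight.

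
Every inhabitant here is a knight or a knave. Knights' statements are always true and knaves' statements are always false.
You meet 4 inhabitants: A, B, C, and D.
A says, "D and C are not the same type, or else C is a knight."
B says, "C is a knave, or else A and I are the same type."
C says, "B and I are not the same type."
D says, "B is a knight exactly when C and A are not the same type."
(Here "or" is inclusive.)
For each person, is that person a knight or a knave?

A is a knight, B is a knave, C is a knight, and D is a knight.

A is a knight, so "D and C are not the same type, or else C is a knight" must be True — and it is.
B is a knave, and the claim "C is a knave, or else A and I are the same type" is indeed false.
C is a knight; "B and I are not the same type" is True, as required.
Since D is a knight, "B is a knight exactly when C and A are not the same type" needs to be True, which holds.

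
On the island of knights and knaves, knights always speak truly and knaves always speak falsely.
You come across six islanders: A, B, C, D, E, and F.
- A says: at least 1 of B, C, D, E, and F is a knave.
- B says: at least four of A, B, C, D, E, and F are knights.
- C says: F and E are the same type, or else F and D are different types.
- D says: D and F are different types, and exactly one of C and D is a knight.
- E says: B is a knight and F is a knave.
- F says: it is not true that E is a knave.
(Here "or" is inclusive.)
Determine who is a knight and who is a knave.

Knights: A and C. Knaves: B, D, E, and F.

A is a knight, and the claim "at least 1 of B, C, D, E, and F is a knave" is indeed True.
B (knave): "at least four of A, B, C, D, E, and F are knights" — False. ✓
C (knight): "F and E are the same type, or else F and D are different types" — True. ✓
D is a knave; "D and F are different types, and exactly one of C and D is a knight" is False, as required.
E (knave): "B is a knight and F is a knave" — False. ✓
As a knave, F's statement "it is not true that E is a knave" should be False; it is.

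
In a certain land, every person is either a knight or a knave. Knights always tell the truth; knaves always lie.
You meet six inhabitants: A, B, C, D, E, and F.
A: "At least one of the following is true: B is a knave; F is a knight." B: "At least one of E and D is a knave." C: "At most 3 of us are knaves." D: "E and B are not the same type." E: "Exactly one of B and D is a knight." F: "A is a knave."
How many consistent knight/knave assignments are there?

Consistent assignments:
  A=knight, B=knave, C=knight, D=knight, E=knight, F=knave

1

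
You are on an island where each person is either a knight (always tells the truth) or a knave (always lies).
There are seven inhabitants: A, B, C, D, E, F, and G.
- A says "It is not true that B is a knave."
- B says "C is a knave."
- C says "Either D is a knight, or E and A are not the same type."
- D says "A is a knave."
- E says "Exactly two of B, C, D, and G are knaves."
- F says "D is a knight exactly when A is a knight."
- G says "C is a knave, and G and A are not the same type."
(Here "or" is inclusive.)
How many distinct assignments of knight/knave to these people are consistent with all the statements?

1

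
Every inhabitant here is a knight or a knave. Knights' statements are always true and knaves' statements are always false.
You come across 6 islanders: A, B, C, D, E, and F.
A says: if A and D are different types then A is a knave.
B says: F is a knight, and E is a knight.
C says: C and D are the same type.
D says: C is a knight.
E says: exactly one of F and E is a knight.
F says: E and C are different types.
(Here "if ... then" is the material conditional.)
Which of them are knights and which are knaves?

A is a knight, B is a knave, C is a knight, D is a knight, E is a knight, and F is a knave.

A (knight): "if A and D are different types then A is a knave" — True. ✓
As a knave, B's statement "F is a knight, and E is a knight" should be False; it is.
Since C is a knight, "C and D are the same type" needs to be True, which holds.
D is a knight, and the claim "C is a knight" is indeed True.
E is a knight; "exactly one of F and E is a knight" is True, as required.
F is a knave, so "E and C are different types" must be False — and it is.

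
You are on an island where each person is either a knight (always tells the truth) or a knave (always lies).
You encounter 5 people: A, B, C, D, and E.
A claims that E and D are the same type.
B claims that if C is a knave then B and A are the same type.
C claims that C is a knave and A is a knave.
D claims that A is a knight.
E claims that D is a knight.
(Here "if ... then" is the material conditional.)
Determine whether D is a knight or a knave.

D is a knight.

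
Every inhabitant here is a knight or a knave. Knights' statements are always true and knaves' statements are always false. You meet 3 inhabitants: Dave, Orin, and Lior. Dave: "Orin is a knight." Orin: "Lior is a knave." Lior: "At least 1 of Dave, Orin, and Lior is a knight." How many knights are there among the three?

1

The unique consistent assignment is Dave=knave, Orin=knave, Lior=knight.
That has 1 knight.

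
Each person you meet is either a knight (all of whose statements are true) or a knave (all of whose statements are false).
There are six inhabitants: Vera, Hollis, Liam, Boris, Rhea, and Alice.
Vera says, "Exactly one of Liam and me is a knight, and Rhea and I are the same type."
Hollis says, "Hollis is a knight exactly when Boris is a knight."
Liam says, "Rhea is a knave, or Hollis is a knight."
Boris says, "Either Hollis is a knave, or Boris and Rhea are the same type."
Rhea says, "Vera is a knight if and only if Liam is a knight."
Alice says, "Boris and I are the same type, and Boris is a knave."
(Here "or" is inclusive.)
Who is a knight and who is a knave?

Knights: Boris and Rhea. Knaves: Vera, Hollis, Liam, and Alice.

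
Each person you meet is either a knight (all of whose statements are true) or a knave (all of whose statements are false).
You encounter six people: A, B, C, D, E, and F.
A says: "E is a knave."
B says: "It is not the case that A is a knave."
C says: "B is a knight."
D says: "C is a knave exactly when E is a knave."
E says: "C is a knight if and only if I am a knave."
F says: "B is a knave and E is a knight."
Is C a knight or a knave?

C is a knave.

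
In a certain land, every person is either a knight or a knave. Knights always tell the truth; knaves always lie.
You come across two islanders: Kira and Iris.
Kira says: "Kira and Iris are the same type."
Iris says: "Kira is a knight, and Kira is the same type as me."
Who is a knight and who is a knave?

Kira is a knight and Iris is a knight.

Since Kira is a knight, "Kira and Iris are the same type" needs to be True, which holds.
Iris is a knight, so "Kira is a knight, and Kira is the same type as me" must be True — and it is.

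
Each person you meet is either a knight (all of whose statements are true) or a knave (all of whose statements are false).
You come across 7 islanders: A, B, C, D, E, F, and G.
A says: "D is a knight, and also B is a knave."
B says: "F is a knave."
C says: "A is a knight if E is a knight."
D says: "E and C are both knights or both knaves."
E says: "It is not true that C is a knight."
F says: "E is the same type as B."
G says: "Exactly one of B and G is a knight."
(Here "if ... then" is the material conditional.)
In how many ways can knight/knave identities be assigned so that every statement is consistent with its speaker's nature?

2

Consistent assignments:
  A=knave, B=knave, C=knight, D=knave, E=knave, F=knight, G=knight
  A=knave, B=knave, C=knight, D=knave, E=knave, F=knight, G=knave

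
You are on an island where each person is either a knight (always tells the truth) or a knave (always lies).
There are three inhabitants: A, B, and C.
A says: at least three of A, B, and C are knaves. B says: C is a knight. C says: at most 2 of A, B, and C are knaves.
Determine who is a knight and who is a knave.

Knights: B and C. Knaves: A.

Since A is a knave, "at least three of A, B, and C are knaves" needs to be false, which holds.
B is a knight; "C is a knight" is true, as required.
C is a knight, and the claim "at most 2 of A, B, and C are knaves" is indeed true.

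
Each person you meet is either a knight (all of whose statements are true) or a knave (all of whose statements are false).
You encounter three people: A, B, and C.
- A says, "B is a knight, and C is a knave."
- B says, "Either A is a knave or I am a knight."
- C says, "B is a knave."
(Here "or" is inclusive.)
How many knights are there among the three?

2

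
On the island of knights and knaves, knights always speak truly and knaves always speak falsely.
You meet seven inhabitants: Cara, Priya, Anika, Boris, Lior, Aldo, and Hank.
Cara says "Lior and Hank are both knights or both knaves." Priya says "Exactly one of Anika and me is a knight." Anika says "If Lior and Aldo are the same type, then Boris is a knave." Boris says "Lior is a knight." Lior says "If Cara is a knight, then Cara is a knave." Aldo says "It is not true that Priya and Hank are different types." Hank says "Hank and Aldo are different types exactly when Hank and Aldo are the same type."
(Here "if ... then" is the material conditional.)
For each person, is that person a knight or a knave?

Cara is a knave, Priya is a knave, Anika is a knave, Boris is a knight, Lior is a knight, Aldo is a knight, and Hank is a knave.

Since Cara is a knave, "Lior and Hank are both knights or both knaves" needs to be false, which holds.
As a knave, Priya's statement "exactly one of Anika and me is a knight" should be false; it is.
Anika (knave): "if Lior and Aldo are the same type, then Boris is a knave" — false. ✓
As a knight, Boris's statement "Lior is a knight" should be true; it is.
Lior is a knight, so "if Cara is a knight, then Cara is a knave" must be true — and it is.
Aldo is a knight; "it is not true that Priya and Hank are different types" is true, as required.
Hank is a knave; "Hank and Aldo are different types exactly when Hank and Aldo are the same type" is false, as required.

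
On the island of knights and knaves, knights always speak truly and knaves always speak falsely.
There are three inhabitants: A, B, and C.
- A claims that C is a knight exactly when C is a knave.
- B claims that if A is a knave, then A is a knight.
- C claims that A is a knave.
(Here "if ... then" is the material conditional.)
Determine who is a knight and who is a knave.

A is a knave, B is a knave, and C is a knight.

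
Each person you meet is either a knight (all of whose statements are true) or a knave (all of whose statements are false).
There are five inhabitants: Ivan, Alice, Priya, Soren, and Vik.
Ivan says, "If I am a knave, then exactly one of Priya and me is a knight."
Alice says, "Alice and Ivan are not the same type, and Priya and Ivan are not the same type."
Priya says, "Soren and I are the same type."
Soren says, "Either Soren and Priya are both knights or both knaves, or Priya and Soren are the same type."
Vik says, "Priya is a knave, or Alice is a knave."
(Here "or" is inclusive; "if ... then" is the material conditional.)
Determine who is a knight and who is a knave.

Suppose Ivan is a knave. Then Ivan's statement "if I am a knave, then exactly one of Priya and me is a knight" would have to be false. Checking the 16 ways to assign the others, none is consistent with every speaker.
(For instance, with Alice=knave, Priya=knight, Soren=knight, Vik=knight, Ivan's claim "if I am a knave, then exactly one of Priya and me is a knight" comes out true where it would need to be false.)
So Ivan must be a knight, making "if I am a knave, then exactly one of Priya and me is a knight" true. Taking Ivan=knight, Alice=knave, Priya=knight, Soren=knight, Vik=knight, each remaining statement checks out:
  Alice (knave): "Alice and Ivan are not the same type, and Priya and Ivan are not the same type" — false. ✓
  Priya (knight): "Soren and I are the same type" — true. ✓
  Soren (knight): "either Soren and Priya are both knights or both knaves, or Priya and Soren are the same type" — true. ✓
  Vik (knight): "Priya is a knave, or Alice is a knave" — true. ✓
This is the unique consistent assignment.

Ivan is a knight, Alice is a knave, Priya is a knight, Soren is a knight, and Vik is a knight.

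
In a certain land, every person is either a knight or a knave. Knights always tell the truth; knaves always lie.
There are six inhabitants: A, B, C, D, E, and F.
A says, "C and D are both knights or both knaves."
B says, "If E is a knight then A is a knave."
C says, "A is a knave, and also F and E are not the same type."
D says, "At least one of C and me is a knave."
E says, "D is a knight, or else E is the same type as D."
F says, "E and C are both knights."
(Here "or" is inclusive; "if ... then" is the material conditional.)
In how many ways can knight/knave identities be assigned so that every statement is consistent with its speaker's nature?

0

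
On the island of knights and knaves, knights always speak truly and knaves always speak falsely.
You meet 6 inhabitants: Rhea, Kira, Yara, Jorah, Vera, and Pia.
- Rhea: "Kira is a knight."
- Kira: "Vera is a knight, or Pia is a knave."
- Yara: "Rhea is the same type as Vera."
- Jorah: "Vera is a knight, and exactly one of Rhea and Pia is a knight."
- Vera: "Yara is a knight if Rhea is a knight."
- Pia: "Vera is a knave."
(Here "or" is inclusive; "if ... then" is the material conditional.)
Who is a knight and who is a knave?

Rhea is a knight, so "Kira is a knight" must be true — and it is.
Kira (knight): "Vera is a knight, or Pia is a knave" — true. ✓
Yara (knight): "Rhea is the same type as Vera" — true. ✓
Jorah is a knight; "Vera is a knight, and exactly one of Rhea and Pia is a knight" is true, as required.
Vera is a knight, so "Yara is a knight if Rhea is a knight" must be true — and it is.
Since Pia is a knave, "Vera is a knave" needs to be False, which holds.

Rhea is a knight, Kira is a knight, Yara is a knight, Jorah is a knight, Vera is a knight, and Pia is a knave.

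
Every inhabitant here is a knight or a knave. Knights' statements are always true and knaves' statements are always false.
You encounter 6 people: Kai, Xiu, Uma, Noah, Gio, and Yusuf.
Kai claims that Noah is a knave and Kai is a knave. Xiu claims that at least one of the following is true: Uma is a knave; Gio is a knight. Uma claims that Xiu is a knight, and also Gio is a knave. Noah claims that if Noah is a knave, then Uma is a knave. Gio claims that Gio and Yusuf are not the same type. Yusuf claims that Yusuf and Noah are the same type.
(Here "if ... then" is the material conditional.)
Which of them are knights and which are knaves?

Kai is a knave, Xiu is a knight, Uma is a knave, Noah is a knight, Gio is a knight, and Yusuf is a knave.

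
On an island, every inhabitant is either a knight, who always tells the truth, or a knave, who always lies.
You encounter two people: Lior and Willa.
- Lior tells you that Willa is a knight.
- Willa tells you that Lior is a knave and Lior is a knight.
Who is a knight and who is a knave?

Suppose Lior is a knight. Then Lior's statement "Willa is a knight" would have to be true. Checking the 2 ways to assign the others, none is consistent with every speaker.
(For instance, with Willa=knave, Lior's claim "Willa is a knight" comes out false where it would need to be true.)
So Lior must be a knave, making "Willa is a knight" false. Taking Lior=knave, Willa=knave, each remaining statement checks out:
  Willa (knave): "Lior is a knave and Lior is a knight" — false. ✓
This is the unique consistent assignment.

Knights: none. Knaves: Lior and Willa.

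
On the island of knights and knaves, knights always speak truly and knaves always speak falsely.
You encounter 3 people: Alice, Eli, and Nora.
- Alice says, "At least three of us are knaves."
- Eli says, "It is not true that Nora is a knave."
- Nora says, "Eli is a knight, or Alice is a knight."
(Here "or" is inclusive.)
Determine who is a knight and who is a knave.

Knights: Eli and Nora. Knaves: Alice.

Alice is a knave, and the claim "at least three of us are knaves" is indeed False.
Eli is a knight, and the claim "it is not true that Nora is a knave" is indeed true.
Since Nora is a knight, "Eli is a knight, or Alice is a knight" needs to be true, which holds.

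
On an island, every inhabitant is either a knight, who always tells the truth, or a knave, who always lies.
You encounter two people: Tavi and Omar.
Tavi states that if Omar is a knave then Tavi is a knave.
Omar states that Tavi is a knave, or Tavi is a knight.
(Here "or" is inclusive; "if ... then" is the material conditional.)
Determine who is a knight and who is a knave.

As a knight, Tavi's statement "if Omar is a knave then Tavi is a knave" should be True; it is.
As a knight, Omar's statement "Tavi is a knave, or Tavi is a knight" should be True; it is.

Tavi is a knight and Omar is a knight.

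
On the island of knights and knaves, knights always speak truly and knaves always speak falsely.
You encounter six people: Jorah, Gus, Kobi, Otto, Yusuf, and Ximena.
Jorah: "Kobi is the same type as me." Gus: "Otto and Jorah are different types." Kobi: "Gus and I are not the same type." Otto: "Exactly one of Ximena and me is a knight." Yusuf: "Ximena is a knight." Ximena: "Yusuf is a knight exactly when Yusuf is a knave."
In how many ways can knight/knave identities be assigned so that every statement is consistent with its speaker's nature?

2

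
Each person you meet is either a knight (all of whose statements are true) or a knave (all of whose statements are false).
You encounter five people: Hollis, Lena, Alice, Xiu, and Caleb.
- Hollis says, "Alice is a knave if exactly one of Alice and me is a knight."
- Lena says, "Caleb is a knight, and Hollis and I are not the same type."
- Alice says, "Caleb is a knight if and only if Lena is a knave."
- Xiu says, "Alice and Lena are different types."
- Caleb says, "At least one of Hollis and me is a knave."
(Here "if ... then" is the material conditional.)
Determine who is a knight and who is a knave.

Knights: Alice, Xiu, and Caleb. Knaves: Hollis and Lena.

As a knave, Hollis's statement "Alice is a knave if exactly one of Alice and me is a knight" should be False; it is.
Lena is a knave, and the claim "Caleb is a knight, and Hollis and I are not the same type" is indeed False.
Alice is a knight, so "Caleb is a knight if and only if Lena is a knave" must be true — and it is.
Since Xiu is a knight, "Alice and Lena are different types" needs to be true, which holds.
Caleb is a knight, so "at least one of Hollis and me is a knave" must be true — and it is.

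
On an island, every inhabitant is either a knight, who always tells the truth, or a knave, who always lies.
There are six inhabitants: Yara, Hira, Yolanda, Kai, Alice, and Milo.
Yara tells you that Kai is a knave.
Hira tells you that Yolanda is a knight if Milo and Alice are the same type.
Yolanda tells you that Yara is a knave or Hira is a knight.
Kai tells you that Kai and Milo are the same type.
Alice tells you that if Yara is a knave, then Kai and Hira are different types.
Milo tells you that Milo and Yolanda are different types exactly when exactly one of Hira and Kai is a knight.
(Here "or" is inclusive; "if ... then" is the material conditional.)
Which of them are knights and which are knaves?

Yara is a knave, Hira is a knight, Yolanda is a knight, Kai is a knight, Alice is a knave, and Milo is a knight.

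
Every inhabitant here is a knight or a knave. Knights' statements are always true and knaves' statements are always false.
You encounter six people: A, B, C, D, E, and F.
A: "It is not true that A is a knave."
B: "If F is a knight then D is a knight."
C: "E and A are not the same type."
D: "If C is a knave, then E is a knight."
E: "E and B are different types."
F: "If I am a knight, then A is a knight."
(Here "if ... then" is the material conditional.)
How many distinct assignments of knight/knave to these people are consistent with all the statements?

0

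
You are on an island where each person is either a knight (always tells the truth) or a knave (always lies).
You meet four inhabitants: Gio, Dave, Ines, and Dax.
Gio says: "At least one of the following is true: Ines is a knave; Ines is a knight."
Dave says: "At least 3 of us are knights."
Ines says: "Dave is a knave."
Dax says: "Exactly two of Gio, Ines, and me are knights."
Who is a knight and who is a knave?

As a knight, Gio's statement "at least one of the following is true: Ines is a knave; Ines is a knight" should be True; it is.
Dave is a knight, so "at least 3 of us are knights" must be True — and it is.
Ines (knave): "Dave is a knave" — false. ✓
Dax (knight): "exactly two of Gio, Ines, and me are knights" — True. ✓

Knights: Gio, Dave, and Dax. Knaves: Ines.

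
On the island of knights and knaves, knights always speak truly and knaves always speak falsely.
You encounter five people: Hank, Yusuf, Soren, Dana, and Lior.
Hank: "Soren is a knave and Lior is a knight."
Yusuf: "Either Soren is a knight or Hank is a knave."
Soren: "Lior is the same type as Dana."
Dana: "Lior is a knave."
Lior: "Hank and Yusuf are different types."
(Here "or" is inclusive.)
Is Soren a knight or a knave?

Soren is a knave.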